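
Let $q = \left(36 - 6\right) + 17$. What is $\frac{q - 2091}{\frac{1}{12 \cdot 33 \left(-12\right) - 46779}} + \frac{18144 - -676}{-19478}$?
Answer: $\frac{1025802666586}{9739} \approx 1.0533 \cdot 10^{8}$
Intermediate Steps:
$q = 47$ ($q = 30 + 17 = 47$)
$\frac{q - 2091}{\frac{1}{12 \cdot 33 \left(-12\right) - 46779}} + \frac{18144 - -676}{-19478} = \frac{47 - 2091}{\frac{1}{12 \cdot 33 \left(-12\right) - 46779}} + \frac{18144 - -676}{-19478} = \frac{47 - 2091}{\frac{1}{396 \left(-12\right) - 46779}} + \left(18144 + 676\right) \left(- \frac{1}{19478}\right) = - \frac{2044}{\frac{1}{-4752 - 46779}} + 18820 \left(- \frac{1}{19478}\right) = - \frac{2044}{\frac{1}{-51531}} - \frac{9410}{9739} = - \frac{2044}{- \frac{1}{51531}} - \frac{9410}{9739} = \left(-2044\right) \left(-51531\right) - \frac{9410}{9739} = 105329364 - \frac{9410}{9739} = \frac{1025802666586}{9739}$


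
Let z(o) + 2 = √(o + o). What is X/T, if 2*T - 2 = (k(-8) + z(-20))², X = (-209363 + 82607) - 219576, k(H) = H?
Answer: -346332*I/(20*√10 + 31*I) ≈ -2164.1 - 4415.2*I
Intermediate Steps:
z(o) = -2 + √2*√o (z(o) = -2 + √(o + o) = -2 + √(2*o) = -2 + √2*√o)
X = -346332 (X = -126756 - 219576 = -346332)
T = 1 + (-10 + 2*I*√10)²/2 (T = 1 + (-8 + (-2 + √2*√(-20)))²/2 = 1 + (-8 + (-2 + √2*(2*I*√5)))²/2 = 1 + (-8 + (-2 + 2*I*√10))²/2 = 1 + (-10 + 2*I*√10)²/2 ≈ 31.0 - 63.246*I)
X/T = -346332/(31 - 20*I*√10)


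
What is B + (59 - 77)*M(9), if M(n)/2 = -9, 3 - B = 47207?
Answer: -46880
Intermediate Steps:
B = -47204 (B = 3 - 1*47207 = 3 - 47207 = -47204)
M(n) = -18 (M(n) = 2*(-9) = -18)
B + (59 - 77)*M(9) = -47204 + (59 - 77)*(-18) = -47204 - 18*(-18) = -47204 + 324 = -46880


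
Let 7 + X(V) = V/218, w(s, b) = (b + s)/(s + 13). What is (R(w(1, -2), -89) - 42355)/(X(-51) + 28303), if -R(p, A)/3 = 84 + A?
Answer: -9230120/6168477 ≈ -1.4963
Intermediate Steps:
w(s, b) = (b + s)/(13 + s)
X(V) = -7 + V/218
R(p, A) = -252 - 3*A (R(p, A) = -3*(84 + A) = -252 - 3*A)
(R(w(1, -2), -89) - 42355)/(X(-51) + 28303) = ((-252 - 3*(-89)) - 42355)/((-7 + (1/218)*(-51)) + 28303) = ((-252 + 267) - 42355)/((-7 - 51/218) + 28303) = (15 - 42355)/(-1577/218 + 28303) = -42340/6168477/218 = -42340*218/6168477 = -9230120/6168477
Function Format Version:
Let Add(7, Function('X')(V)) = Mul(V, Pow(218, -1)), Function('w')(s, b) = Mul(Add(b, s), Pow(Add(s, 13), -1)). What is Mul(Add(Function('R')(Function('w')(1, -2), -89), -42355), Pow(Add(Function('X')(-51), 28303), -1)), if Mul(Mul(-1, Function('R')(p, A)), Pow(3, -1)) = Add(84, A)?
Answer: Rational(-9230120, 6168477) ≈ -1.4963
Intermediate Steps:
Function('w')(s, b) = Mul(Pow(Add(13, s), -1), Add(b, s)) (Function('w')(s, b) = Mul(Add(b, s), Pow(Add(13, s), -1)) = Mul(Pow(Add(13, s), -1), Add(b, s)))
Function('X')(V) = Add(-7, Mul(Rational(1, 218), V)) (Function('X')(V) = Add(-7, Mul(V, Pow(218, -1))) = Add(-7, Mul(V, Rational(1, 218))) = Add(-7, Mul(Rational(1, 218), V)))
Function('R')(p, A) = Add(-252, Mul(-3, A)) (Function('R')(p, A) = Mul(-3, Add(84, A)) = Add(-252, Mul(-3, A)))
Mul(Add(Function('R')(Function('w')(1, -2), -89), -42355), Pow(Add(Function('X')(-51), 28303), -1)) = Mul(Add(Add(-252, Mul(-3, -89)), -42355), Pow(Add(Add(-7, Mul(Rational(1, 218), -51)), 28303), -1)) = Mul(Add(Add(-252, 267), -42355), Pow(Add(Add(-7, Rational(-51, 218)), 28303), -1)) = Mul(Add(15, -42355), Pow(Add(Rational(-1577, 218), 28303), -1)) = Mul(-42340, Pow(Rational(6168477, 218), -1)) = Mul(-42340, Rational(218, 6168477)) = Rational(-9230120, 6168477)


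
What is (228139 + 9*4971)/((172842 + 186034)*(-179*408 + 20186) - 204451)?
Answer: -272878/18965365547 ≈ -1.4388e-5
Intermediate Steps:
(228139 + 9*4971)/((172842 + 186034)*(-179*408 + 20186) - 204451) = (228139 + 44739)/(358876*(-73032 + 20186) - 204451) = 272878/(358876*(-52846) - 204451) = 272878/(-18965161096 - 204451) = 272878/(-18965365547) = 272878*(-1/18965365547) = -272878/18965365547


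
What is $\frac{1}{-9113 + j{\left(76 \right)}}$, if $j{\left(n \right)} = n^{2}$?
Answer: $- \frac{1}{3337} \approx -0.00029967$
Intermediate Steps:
$\frac{1}{-9113 + j{\left(76 \right)}} = \frac{1}{-9113 + 76^{2}} = \frac{1}{-9113 + 5776} = \frac{1}{-3337} = - \frac{1}{3337}$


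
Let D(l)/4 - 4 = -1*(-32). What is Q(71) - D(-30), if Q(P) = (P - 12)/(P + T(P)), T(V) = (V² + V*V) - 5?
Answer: -24767/172 ≈ -143.99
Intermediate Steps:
D(l) = 144 (D(l) = 16 + 4*(-1*(-32)) = 16 + 4*32 = 16 + 128 = 144)
T(V) = -5 + 2*V² (T(V) = (V² + V²) - 5 = 2*V² - 5 = -5 + 2*V²)
Q(P) = (-12 + P)/(-5 + P + 2*P²) (Q(P) = (P - 12)/(P + (-5 + 2*P²)) = (-12 + P)/(-5 + P + 2*P²))
Q(71) - D(-30) = (-12 + 71)/(-5 + 71 + 2*71²) - 1*144 = 59/(-5 + 71 + 2*5041) - 144 = 59/(-5 + 71 + 10082) - 144 = 59/10148 - 144 = (1/10148)*59 - 144 = 1/172 - 144 = -24767/172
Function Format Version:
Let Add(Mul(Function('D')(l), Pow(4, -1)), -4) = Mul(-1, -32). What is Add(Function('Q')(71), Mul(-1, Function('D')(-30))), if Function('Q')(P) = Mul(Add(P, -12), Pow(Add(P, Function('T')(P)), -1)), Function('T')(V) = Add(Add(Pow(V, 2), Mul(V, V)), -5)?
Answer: Rational(-24767, 172) ≈ -143.99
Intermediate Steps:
Function('D')(l) = 144 (Function('D')(l) = Add(16, Mul(4, Mul(-1, -32))) = Add(16, Mul(4, 32)) = Add(16, 128) = 144)
Function('T')(V) = Add(-5, Mul(2, Pow(V, 2))) (Function('T')(V) = Add(Add(Pow(V, 2), Pow(V, 2)), -5) = Add(Mul(2, Pow(V, 2)), -5) = Add(-5, Mul(2, Pow(V, 2))))
Function('Q')(P) = Mul(Pow(Add(-5, P, Mul(2, Pow(P, 2))), -1), Add(-12, P)) (Function('Q')(P) = Mul(Add(P, -12), Pow(Add(P, Add(-5, Mul(2, Pow(P, 2)))), -1)) = Mul(Add(-12, P), Pow(Add(-5, P, Mul(2, Pow(P, 2))), -1)) = Mul(Pow(Add(-5, P, Mul(2, Pow(P, 2))), -1), Add(-12, P)))
Add(Function('Q')(71), Mul(-1, Function('D')(-30))) = Add(Mul(Pow(Add(-5, 71, Mul(2, Pow(71, 2))), -1), Add(-12, 71)), Mul(-1, 144)) = Add(Mul(Pow(Add(-5, 71, Mul(2, 5041)), -1), 59), -144) = Add(Mul(Pow(Add(-5, 71, 10082), -1), 59), -144) = Add(Mul(Pow(10148, -1), 59), -144) = Add(Mul(Rational(1, 10148), 59), -144) = Add(Rational(1, 172), -144) = Rational(-24767, 172)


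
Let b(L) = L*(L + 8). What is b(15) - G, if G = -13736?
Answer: 14081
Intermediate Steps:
b(L) = L*(8 + L)
b(15) - G = 15*(8 + 15) - 1*(-13736) = 15*23 + 13736 = 345 + 13736 = 14081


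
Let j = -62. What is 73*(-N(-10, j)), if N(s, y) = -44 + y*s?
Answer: -42048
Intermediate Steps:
N(s, y) = -44 + s*y
73*(-N(-10, j)) = 73*(-(-44 - 10*(-62))) = 73*(-(-44 + 620)) = 73*(-1*576) = 73*(-576) = -42048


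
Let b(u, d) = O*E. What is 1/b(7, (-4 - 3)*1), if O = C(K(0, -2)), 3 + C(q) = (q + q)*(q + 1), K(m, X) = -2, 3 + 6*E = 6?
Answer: 2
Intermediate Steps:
E = 1/2 (E = -1/2 + (1/6)*6 = -1/2 + 1 = 1/2 ≈ 0.50000)
C(q) = -3 + 2*q*(1 + q) (C(q) = -3 + (q + q)*(q + 1) = -3 + (2*q)*(1 + q) = -3 + 2*q*(1 + q))
O = 1 (O = -3 + 2*(-2) + 2*(-2)**2 = -3 - 4 + 2*4 = -3 - 4 + 8 = 1)
b(u, d) = 1/2 (b(u, d) = 1*(1/2) = 1/2)
1/b(7, (-4 - 3)*1) = 1/(1/2) = 2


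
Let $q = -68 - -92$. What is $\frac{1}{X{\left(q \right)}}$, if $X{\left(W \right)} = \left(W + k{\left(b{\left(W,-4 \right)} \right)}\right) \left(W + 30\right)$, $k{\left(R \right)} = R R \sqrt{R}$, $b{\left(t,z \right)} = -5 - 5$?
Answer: $\frac{1}{226296} - \frac{25 i \sqrt{10}}{1357776} \approx 4.419 \cdot 10^{-6} - 5.8225 \cdot 10^{-5} i$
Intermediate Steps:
$b{\left(t,z \right)} = -10$
$k{\left(R \right)} = R^{\frac{5}{2}}$ ($k{\left(R \right)} = R^{2} \sqrt{R} = R^{\frac{5}{2}}$)
$q = 24$ ($q = -68 + 92 = 24$)
$X{\left(W \right)} = \left(30 + W\right) \left(W + 100 i \sqrt{10}\right)$ ($X{\left(W \right)} = \left(W + \left(-10\right)^{\frac{5}{2}}\right) \left(W + 30\right) = \left(W + 100 i \sqrt{10}\right) \left(30 + W\right) = \left(30 + W\right) \left(W + 100 i \sqrt{10}\right)$)
$\frac{1}{X{\left(q \right)}} = \frac{1}{24^{2} + 30 \cdot 24 + 3000 i \sqrt{10} + 100 i 24 \sqrt{10}} = \frac{1}{576 + 720 + 3000 i \sqrt{10} + 2400 i \sqrt{10}} = \frac{1}{1296 + 5400 i \sqrt{10}}$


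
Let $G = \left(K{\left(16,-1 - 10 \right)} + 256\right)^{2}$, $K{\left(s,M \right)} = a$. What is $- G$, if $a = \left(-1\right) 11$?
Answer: $-60025$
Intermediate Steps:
$a = -11$
$K{\left(s,M \right)} = -11$
$G = 60025$ ($G = \left(-11 + 256\right)^{2} = 245^{2} = 60025$)
$- G = \left(-1\right) 60025 = -60025$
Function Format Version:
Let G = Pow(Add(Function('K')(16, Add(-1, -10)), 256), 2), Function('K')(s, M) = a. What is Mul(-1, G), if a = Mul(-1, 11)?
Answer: -60025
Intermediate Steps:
a = -11
Function('K')(s, M) = -11
G = 60025 (G = Pow(Add(-11, 256), 2) = Pow(245, 2) = 60025)
Mul(-1, G) = Mul(-1, 60025) = -60025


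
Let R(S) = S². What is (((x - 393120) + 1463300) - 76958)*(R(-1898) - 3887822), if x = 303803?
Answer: -370194281450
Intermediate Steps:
(((x - 393120) + 1463300) - 76958)*(R(-1898) - 3887822) = (((303803 - 393120) + 1463300) - 76958)*((-1898)² - 3887822) = ((-89317 + 1463300) - 76958)*(3602404 - 3887822) = (1373983 - 76958)*(-285418) = 1297025*(-285418) = -370194281450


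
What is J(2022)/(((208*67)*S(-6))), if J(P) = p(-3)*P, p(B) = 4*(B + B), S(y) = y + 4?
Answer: 3033/1742 ≈ 1.7411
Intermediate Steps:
S(y) = 4 + y
p(B) = 8*B (p(B) = 4*(2*B) = 8*B)
J(P) = -24*P (J(P) = (8*(-3))*P = -24*P)
J(2022)/(((208*67)*S(-6))) = (-24*2022)/(((208*67)*(4 - 6))) = -48528/(13936*(-2)) = -48528/(-27872) = -48528*(-1/27872) = 3033/1742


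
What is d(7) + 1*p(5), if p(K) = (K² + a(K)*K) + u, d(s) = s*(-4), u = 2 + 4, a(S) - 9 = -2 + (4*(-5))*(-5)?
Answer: 538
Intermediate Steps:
a(S) = 107 (a(S) = 9 + (-2 + (4*(-5))*(-5)) = 9 + (-2 - 20*(-5)) = 9 + (-2 + 100) = 9 + 98 = 107)
u = 6
d(s) = -4*s
p(K) = 6 + K² + 107*K (p(K) = (K² + 107*K) + 6 = 6 + K² + 107*K)
d(7) + 1*p(5) = -4*7 + 1*(6 + 5² + 107*5) = -28 + 1*(6 + 25 + 535) = -28 + 1*566 = -28 + 566 = 538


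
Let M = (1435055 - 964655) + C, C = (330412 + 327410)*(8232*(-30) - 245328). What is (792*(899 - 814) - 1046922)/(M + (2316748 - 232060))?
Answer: 163267/53972553608 ≈ 3.0250e-6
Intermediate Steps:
C = -323837876736 (C = 657822*(-246960 - 245328) = 657822*(-492288) = -323837876736)
M = -323837406336 (M = (1435055 - 964655) - 323837876736 = 470400 - 323837876736 = -323837406336)
(792*(899 - 814) - 1046922)/(M + (2316748 - 232060)) = (792*(899 - 814) - 1046922)/(-323837406336 + (2316748 - 232060)) = (792*85 - 1046922)/(-323837406336 + 2084688) = (67320 - 1046922)/(-323835321648) = -979602*(-1/323835321648) = 163267/53972553608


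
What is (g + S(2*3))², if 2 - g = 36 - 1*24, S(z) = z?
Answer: 16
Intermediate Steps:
g = -10 (g = 2 - (36 - 1*24) = 2 - (36 - 24) = 2 - 1*12 = 2 - 12 = -10)
(g + S(2*3))² = (-10 + 2*3)² = (-10 + 6)² = (-4)² = 16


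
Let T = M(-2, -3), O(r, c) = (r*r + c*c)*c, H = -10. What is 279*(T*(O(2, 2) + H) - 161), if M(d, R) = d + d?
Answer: -51615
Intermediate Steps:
O(r, c) = c*(c² + r²) (O(r, c) = (r² + c²)*c = (c² + r²)*c = c*(c² + r²))
M(d, R) = 2*d
T = -4 (T = 2*(-2) = -4)
279*(T*(O(2, 2) + H) - 161) = 279*(-4*(2*(2² + 2²) - 10) - 161) = 279*(-4*(2*(4 + 4) - 10) - 161) = 279*(-4*(2*8 - 10) - 161) = 279*(-4*(16 - 10) - 161) = 279*(-4*6 - 161) = 279*(-24 - 161) = 279*(-185) = -51615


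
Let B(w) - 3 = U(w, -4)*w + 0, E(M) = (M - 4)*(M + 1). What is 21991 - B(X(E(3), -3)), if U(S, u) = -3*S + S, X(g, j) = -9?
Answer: 22150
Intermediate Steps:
E(M) = (1 + M)*(-4 + M) (E(M) = (-4 + M)*(1 + M) = (1 + M)*(-4 + M))
U(S, u) = -2*S
B(w) = 3 - 2*w**2 (B(w) = 3 + ((-2*w)*w + 0) = 3 + (-2*w**2 + 0) = 3 - 2*w**2)
21991 - B(X(E(3), -3)) = 21991 - (3 - 2*(-9)**2) = 21991 - (3 - 2*81) = 21991 - (3 - 162) = 21991 - 1*(-159) = 21991 + 159 = 22150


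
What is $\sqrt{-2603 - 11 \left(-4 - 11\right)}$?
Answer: $i \sqrt{2438} \approx 49.376 i$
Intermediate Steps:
$\sqrt{-2603 - 11 \left(-4 - 11\right)} = \sqrt{-2603 - -165} = \sqrt{-2603 + 165} = \sqrt{-2438} = i \sqrt{2438}$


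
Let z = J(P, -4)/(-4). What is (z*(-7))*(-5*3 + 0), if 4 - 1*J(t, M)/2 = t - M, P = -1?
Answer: -105/2 ≈ -52.500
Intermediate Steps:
J(t, M) = 8 - 2*t + 2*M (J(t, M) = 8 - 2*(t - M) = 8 + (-2*t + 2*M) = 8 - 2*t + 2*M)
z = -1/2 (z = (8 - 2*(-1) + 2*(-4))/(-4) = (8 + 2 - 8)*(-1/4) = 2*(-1/4) = -1/2 ≈ -0.50000)
(z*(-7))*(-5*3 + 0) = (-1/2*(-7))*(-5*3 + 0) = 7*(-15 + 0)/2 = (7/2)*(-15) = -105/2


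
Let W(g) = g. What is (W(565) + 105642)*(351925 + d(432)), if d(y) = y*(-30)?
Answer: 36000455755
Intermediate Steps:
d(y) = -30*y
(W(565) + 105642)*(351925 + d(432)) = (565 + 105642)*(351925 - 30*432) = 106207*(351925 - 12960) = 106207*338965 = 36000455755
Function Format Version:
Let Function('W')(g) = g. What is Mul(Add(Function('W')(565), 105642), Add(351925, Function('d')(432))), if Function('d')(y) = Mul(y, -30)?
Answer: 36000455755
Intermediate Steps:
Function('d')(y) = Mul(-30, y)
Mul(Add(Function('W')(565), 105642), Add(351925, Function('d')(432))) = Mul(Add(565, 105642), Add(351925, Mul(-30, 432))) = Mul(106207, Add(351925, -12960)) = Mul(106207, 338965) = 36000455755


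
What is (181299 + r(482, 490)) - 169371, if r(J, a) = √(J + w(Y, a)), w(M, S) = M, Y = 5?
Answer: 11928 + √487 ≈ 11950.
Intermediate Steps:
r(J, a) = √(5 + J) (r(J, a) = √(J + 5) = √(5 + J))
(181299 + r(482, 490)) - 169371 = (181299 + √(5 + 482)) - 169371 = (181299 + √487) - 169371 = 11928 + √487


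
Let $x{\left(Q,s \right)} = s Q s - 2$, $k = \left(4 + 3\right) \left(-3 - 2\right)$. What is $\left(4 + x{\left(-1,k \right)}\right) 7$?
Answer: $-8561$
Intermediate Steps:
$k = -35$ ($k = 7 \left(-5\right) = -35$)
$x{\left(Q,s \right)} = -2 + Q s^{2}$ ($x{\left(Q,s \right)} = Q s s - 2 = Q s^{2} - 2 = -2 + Q s^{2}$)
$\left(4 + x{\left(-1,k \right)}\right) 7 = \left(4 - 1227\right) 7 = \left(-1223\right) 7 = -8561$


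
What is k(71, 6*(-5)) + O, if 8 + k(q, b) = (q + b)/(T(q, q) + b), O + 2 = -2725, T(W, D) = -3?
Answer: -90296/33 ≈ -2736.2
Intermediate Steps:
O = -2727 (O = -2 - 2725 = -2727)
k(q, b) = -8 + (b + q)/(-3 + b) (k(q, b) = -8 + (q + b)/(-3 + b) = -8 + (b + q)/(-3 + b))
k(71, 6*(-5)) + O = (24 + 71 - 42*(-5))/(-3 + 6*(-5)) - 2727 = (24 + 71 - 7*(-30))/(-3 - 30) - 2727 = (24 + 71 + 210)/(-33) - 2727 = -1/33*305 - 2727 = -305/33 - 2727 = -90296/33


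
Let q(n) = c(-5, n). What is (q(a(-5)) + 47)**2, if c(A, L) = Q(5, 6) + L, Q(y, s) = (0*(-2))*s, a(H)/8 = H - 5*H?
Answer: 42849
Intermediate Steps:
a(H) = -32*H (a(H) = 8*(H - 5*H) = 8*(-4*H) = -32*H)
Q(y, s) = 0 (Q(y, s) = 0*s = 0)
c(A, L) = L (c(A, L) = 0 + L = L)
q(n) = n
(q(a(-5)) + 47)**2 = (-32*(-5) + 47)**2 = (160 + 47)**2 = 207**2 = 42849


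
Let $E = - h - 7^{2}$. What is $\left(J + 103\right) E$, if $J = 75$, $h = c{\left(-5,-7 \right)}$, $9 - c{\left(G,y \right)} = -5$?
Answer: $-11214$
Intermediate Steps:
$c{\left(G,y \right)} = 14$ ($c{\left(G,y \right)} = 9 - -5 = 9 + 5 = 14$)
$h = 14$
$E = -63$ ($E = \left(-1\right) 14 - 7^{2} = -14 - 49 = -63$)
$\left(J + 103\right) E = \left(75 + 103\right) \left(-63\right) = 178 \left(-63\right) = -11214$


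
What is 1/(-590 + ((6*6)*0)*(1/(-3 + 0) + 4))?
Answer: -1/590 ≈ -0.0016949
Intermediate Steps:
1/(-590 + ((6*6)*0)*(1/(-3 + 0) + 4)) = 1/(-590 + (36*0)*(1/(-3) + 4)) = 1/(-590 + 0*(-1/3 + 4)) = 1/(-590 + 0*(11/3)) = 1/(-590 + 0) = 1/(-590) = -1/590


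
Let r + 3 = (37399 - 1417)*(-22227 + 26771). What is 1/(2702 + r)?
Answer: 1/163504907 ≈ 6.1160e-9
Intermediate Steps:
r = 163502205 (r = -3 + (37399 - 1417)*(-22227 + 26771) = -3 + 35982*4544 = -3 + 163502208 = 163502205)
1/(2702 + r) = 1/(2702 + 163502205) = 1/163504907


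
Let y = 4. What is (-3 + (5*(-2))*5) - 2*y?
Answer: -61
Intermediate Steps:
(-3 + (5*(-2))*5) - 2*y = (-3 + (5*(-2))*5) - 2*4 = (-3 - 10*5) - 8 = (-3 - 50) - 8 = -53 - 8 = -61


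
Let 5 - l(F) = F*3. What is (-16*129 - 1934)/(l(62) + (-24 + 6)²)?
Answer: -3998/143 ≈ -27.958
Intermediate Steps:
l(F) = 5 - 3*F (l(F) = 5 - F*3 = 5 - 3*F)
(-16*129 - 1934)/(l(62) + (-24 + 6)²) = (-16*129 - 1934)/((5 - 3*62) + (-24 + 6)²) = (-2064 - 1934)/((5 - 186) + (-18)²) = -3998/(-181 + 324) = -3998/143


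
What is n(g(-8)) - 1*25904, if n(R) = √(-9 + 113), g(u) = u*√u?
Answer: -25904 + 2*√26 ≈ -25894.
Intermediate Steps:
g(u) = u^(3/2)
n(R) = 2*√26 (n(R) = √104 = 2*√26)
n(g(-8)) - 1*25904 = 2*√26 - 1*25904 = 2*√26 - 25904 = -25904 + 2*√26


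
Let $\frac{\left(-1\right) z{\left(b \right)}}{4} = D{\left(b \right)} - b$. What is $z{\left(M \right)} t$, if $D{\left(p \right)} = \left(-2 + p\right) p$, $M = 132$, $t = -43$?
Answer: $2928816$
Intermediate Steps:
$D{\left(p \right)} = p \left(-2 + p\right)$
$z{\left(b \right)} = 4 b - 4 b \left(-2 + b\right)$ ($z{\left(b \right)} = - 4 \left(b \left(-2 + b\right) - b\right) = - 4 \left(- b + b \left(-2 + b\right)\right) = 4 b - 4 b \left(-2 + b\right)$)
$z{\left(M \right)} t = 4 \cdot 132 \left(3 - 132\right) \left(-43\right) = 4 \cdot 132 \left(-129\right) \left(-43\right) = \left(-68112\right) \left(-43\right) = 2928816$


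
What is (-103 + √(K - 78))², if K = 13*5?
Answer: (103 - I*√13)² ≈ 10596.0 - 742.74*I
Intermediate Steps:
K = 65
(-103 + √(K - 78))² = (-103 + √(65 - 78))² = (-103 + √(-13))² = (-103 + I*√13)²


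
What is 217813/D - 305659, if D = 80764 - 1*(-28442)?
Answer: -33379578941/109206 ≈ -3.0566e+5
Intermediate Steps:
D = 109206 (D = 80764 + 28442 = 109206)
217813/D - 305659 = 217813/109206 - 305659 = -33379578941/109206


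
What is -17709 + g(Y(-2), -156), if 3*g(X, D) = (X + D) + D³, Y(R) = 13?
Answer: -3849686/3 ≈ -1.2832e+6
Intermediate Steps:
g(X, D) = D/3 + X/3 + D³/3 (g(X, D) = ((X + D) + D³)/3 = ((D + X) + D³)/3 = (D + X + D³)/3 = D/3 + X/3 + D³/3)
-17709 + g(Y(-2), -156) = -17709 + ((⅓)*(-156) + (⅓)*13 + (⅓)*(-156)³) = -17709 + (-52 + 13/3 + (⅓)*(-3796416)) = -17709 + (-52 + 13/3 - 1265472) = -17709 - 3796559/3 = -3849686/3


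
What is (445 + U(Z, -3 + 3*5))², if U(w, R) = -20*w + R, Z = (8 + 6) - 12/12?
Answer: 38809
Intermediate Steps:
Z = 13 (Z = 14 - 12*1/12 = 14 - 1 = 13)
U(w, R) = R - 20*w
(445 + U(Z, -3 + 3*5))² = (445 + ((-3 + 3*5) - 20*13))² = (445 + ((-3 + 15) - 260))² = (445 + (12 - 260))² = (445 - 248)² = 197² = 38809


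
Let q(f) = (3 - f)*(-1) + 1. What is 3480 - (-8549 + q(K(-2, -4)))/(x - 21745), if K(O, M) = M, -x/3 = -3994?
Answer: 33966685/9763 ≈ 3479.1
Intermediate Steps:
x = 11982 (x = -3*(-3994) = 11982)
q(f) = -2 + f (q(f) = (-3 + f) + 1 = -2 + f)
3480 - (-8549 + q(K(-2, -4)))/(x - 21745) = 3480 - (-8549 + (-2 - 4))/(11982 - 21745) = 3480 - (-8549 - 6)/(-9763) = 3480 - (-8555)*(-1)/9763 = 3480 - 1*8555/9763 = 3480 - 8555/9763 = 33966685/9763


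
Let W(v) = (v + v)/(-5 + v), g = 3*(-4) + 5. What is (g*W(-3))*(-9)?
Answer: 189/4 ≈ 47.250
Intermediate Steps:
g = -7 (g = -12 + 5 = -7)
W(v) = 2*v/(-5 + v) (W(v) = (2*v)/(-5 + v) = 2*v/(-5 + v))
(g*W(-3))*(-9) = -14*(-3)/(-5 - 3)*(-9) = -14*(-3)/(-8)*(-9) = -14*(-3)*(-1)/8*(-9) = -7*3/4*(-9) = -21/4*(-9) = 189/4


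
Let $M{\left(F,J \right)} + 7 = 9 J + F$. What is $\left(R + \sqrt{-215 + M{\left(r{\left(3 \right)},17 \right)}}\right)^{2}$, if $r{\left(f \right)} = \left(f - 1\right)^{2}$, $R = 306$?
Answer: $\left(306 + i \sqrt{65}\right)^{2} \approx 93571.0 + 4934.1 i$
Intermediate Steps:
$r{\left(f \right)} = \left(-1 + f\right)^{2}$
$M{\left(F,J \right)} = -7 + F + 9 J$ ($M{\left(F,J \right)} = -7 + \left(9 J + F\right) = -7 + \left(F + 9 J\right) = -7 + F + 9 J$)
$\left(R + \sqrt{-215 + M{\left(r{\left(3 \right)},17 \right)}}\right)^{2} = \left(306 + \sqrt{-215 + \left(-7 + \left(-1 + 3\right)^{2} + 9 \cdot 17\right)}\right)^{2} = \left(306 + \sqrt{-215 + \left(-7 + 2^{2} + 153\right)}\right)^{2} = \left(306 + \sqrt{-215 + \left(-7 + 4 + 153\right)}\right)^{2} = \left(306 + \sqrt{-215 + 150}\right)^{2} = \left(306 + \sqrt{-65}\right)^{2} = \left(306 + i \sqrt{65}\right)^{2}$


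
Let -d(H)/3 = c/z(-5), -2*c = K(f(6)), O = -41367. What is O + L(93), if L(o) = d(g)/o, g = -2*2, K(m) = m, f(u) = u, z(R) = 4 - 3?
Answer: -1282374/31 ≈ -41367.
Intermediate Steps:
z(R) = 1
c = -3 (c = -½*6 = -3)
g = -4
d(H) = 9 (d(H) = -(-9)/1 = -(-9) = -3*(-3) = 9)
L(o) = 9/o
O + L(93) = -41367 + 9/93 = -41367 + 9*(1/93) = -41367 + 3/31 = -1282374/31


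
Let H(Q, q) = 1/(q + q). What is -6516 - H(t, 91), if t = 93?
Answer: -1185913/182 ≈ -6516.0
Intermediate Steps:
H(Q, q) = 1/(2*q)
-6516 - H(t, 91) = -6516 - 1/(2*91) = -6516 - 1*1/182 = -6516 - 1/182 = -1185913/182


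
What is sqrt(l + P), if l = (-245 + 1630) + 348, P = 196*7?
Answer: 3*sqrt(345) ≈ 55.723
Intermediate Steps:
P = 1372
l = 1733 (l = 1385 + 348 = 1733)
sqrt(l + P) = sqrt(1733 + 1372) = sqrt(3105) = 3*sqrt(345)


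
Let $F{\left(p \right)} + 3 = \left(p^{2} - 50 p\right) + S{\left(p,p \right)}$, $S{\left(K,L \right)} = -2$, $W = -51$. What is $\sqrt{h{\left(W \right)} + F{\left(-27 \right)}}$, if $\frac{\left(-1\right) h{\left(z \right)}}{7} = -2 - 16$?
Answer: $10 \sqrt{22} \approx 46.904$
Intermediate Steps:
$F{\left(p \right)} = -5 + p^{2} - 50 p$ ($F{\left(p \right)} = -3 - \left(2 - p^{2} + 50 p\right) = -5 + p^{2} - 50 p$)
$h{\left(z \right)} = 126$ ($h{\left(z \right)} = - 7 \left(-2 - 16\right) = \left(-7\right) \left(-18\right) = 126$)
$\sqrt{h{\left(W \right)} + F{\left(-27 \right)}} = \sqrt{126 - \left(-1345 - 729\right)} = \sqrt{126 + \left(-5 + 729 + 1350\right)} = \sqrt{126 + 2074} = \sqrt{2200} = 10 \sqrt{22}$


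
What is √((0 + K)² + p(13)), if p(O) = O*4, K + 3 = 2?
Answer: √53 ≈ 7.2801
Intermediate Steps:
K = -1 (K = -3 + 2 = -1)
p(O) = 4*O
√((0 + K)² + p(13)) = √((0 - 1)² + 4*13) = √((-1)² + 52) = √(1 + 52) = √53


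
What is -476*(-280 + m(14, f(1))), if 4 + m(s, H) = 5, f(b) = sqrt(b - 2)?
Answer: 132804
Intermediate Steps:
f(b) = sqrt(-2 + b)
m(s, H) = 1 (m(s, H) = -4 + 5 = 1)
-476*(-280 + m(14, f(1))) = -476*(-280 + 1) = -476*(-279) = 132804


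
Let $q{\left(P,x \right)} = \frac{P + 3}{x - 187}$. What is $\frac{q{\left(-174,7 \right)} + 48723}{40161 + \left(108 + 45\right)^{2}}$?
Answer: $\frac{974479}{1271400} \approx 0.76646$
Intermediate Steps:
$q{\left(P,x \right)} = \frac{3 + P}{-187 + x}$
$\frac{q{\left(-174,7 \right)} + 48723}{40161 + \left(108 + 45\right)^{2}} = \frac{\frac{3 - 174}{-187 + 7} + 48723}{40161 + \left(108 + 45\right)^{2}} = \frac{\frac{1}{-180} \left(-171\right) + 48723}{40161 + 153^{2}} = \frac{\left(- \frac{1}{180}\right) \left(-171\right) + 48723}{40161 + 23409} = \frac{\frac{19}{20} + 48723}{63570} = \frac{974479}{20} \cdot \frac{1}{63570} = \frac{974479}{1271400}$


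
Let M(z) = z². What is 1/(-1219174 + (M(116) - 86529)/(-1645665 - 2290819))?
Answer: -3936484/4799258871143 ≈ -8.2023e-7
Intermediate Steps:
1/(-1219174 + (M(116) - 86529)/(-1645665 - 2290819)) = 1/(-1219174 + (116² - 86529)/(-1645665 - 2290819)) = 1/(-1219174 + (13456 - 86529)/(-3936484)) = 1/(-1219174 - 73073*(-1/3936484)) = 1/(-1219174 + 73073/3936484) = 1/(-4799258871143/3936484) = -3936484/4799258871143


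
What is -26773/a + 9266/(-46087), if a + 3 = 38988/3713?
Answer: -4581681411797/1283476863 ≈ -3569.7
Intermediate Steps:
a = 27849/3713 (a = -3 + 38988/3713 = 27849/3713 ≈ 7.5004)
-26773/a + 9266/(-46087) = -26773/27849/3713 + 9266/(-46087) = -26773*3713/27849 + 9266*(-1/46087) = -99408149/27849 - 9266/46087 = -4581681411797/1283476863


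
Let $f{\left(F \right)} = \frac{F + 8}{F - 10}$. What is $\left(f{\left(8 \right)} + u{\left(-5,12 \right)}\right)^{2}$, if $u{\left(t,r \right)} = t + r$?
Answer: $1$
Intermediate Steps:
$u{\left(t,r \right)} = r + t$
$f{\left(F \right)} = \frac{8 + F}{-10 + F}$
$\left(f{\left(8 \right)} + u{\left(-5,12 \right)}\right)^{2} = \left(\frac{8 + 8}{-10 + 8} + \left(12 - 5\right)\right)^{2} = \left(\frac{1}{-2} \cdot 16 + 7\right)^{2} = \left(\left(- \frac{1}{2}\right) 16 + 7\right)^{2} = \left(-8 + 7\right)^{2} = \left(-1\right)^{2} = 1$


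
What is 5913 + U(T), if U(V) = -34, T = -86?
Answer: 5879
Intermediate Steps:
5913 + U(T) = 5913 - 34 = 5879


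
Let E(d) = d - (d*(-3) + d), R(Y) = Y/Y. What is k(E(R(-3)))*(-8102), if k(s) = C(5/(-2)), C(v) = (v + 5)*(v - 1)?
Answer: 141785/2 ≈ 70893.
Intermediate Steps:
C(v) = (-1 + v)*(5 + v) (C(v) = (5 + v)*(-1 + v) = (-1 + v)*(5 + v))
R(Y) = 1
E(d) = 3*d (E(d) = d - (-3*d + d) = d - (-2)*d = d + 2*d = 3*d)
k(s) = -35/4 (k(s) = -5 + (5/(-2))² + 4*(5/(-2)) = -5 + (5*(-½))² + 4*(5*(-½)) = -5 + (-5/2)² + 4*(-5/2) = -5 + 25/4 - 10 = -35/4)
k(E(R(-3)))*(-8102) = -35/4*(-8102) = 141785/2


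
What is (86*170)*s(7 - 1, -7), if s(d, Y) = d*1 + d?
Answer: 175440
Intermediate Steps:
s(d, Y) = 2*d (s(d, Y) = d + d = 2*d)
(86*170)*s(7 - 1, -7) = (86*170)*(2*(7 - 1)) = 14620*(2*6) = 14620*12 = 175440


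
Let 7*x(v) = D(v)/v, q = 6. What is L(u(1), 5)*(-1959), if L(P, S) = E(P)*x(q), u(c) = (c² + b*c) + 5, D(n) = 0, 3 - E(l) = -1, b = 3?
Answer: 0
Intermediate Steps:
E(l) = 4 (E(l) = 3 - 1*(-1) = 3 + 1 = 4)
x(v) = 0 (x(v) = (0/v)/7 = (⅐)*0 = 0)
u(c) = 5 + c² + 3*c (u(c) = (c² + 3*c) + 5 = 5 + c² + 3*c)
L(P, S) = 0 (L(P, S) = 4*0 = 0)
L(u(1), 5)*(-1959) = 0*(-1959) = 0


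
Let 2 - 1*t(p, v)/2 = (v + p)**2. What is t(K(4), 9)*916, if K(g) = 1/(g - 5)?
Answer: -113584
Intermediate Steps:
K(g) = 1/(-5 + g)
t(p, v) = 4 - 2*(p + v)**2 (t(p, v) = 4 - 2*(v + p)**2 = 4 - 2*(p + v)**2)
t(K(4), 9)*916 = (4 - 2*(1/(-5 + 4) + 9)**2)*916 = (4 - 2*(1/(-1) + 9)**2)*916 = (4 - 2*(-1 + 9)**2)*916 = (4 - 2*8**2)*916 = (4 - 2*64)*916 = (4 - 128)*916 = -124*916 = -113584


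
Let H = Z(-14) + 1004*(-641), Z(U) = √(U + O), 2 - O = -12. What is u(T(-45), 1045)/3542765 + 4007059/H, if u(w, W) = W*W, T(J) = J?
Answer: -2698656080207/455999202892 ≈ -5.9181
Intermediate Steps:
O = 14 (O = 2 - 1*(-12) = 2 + 12 = 14)
Z(U) = √(14 + U) (Z(U) = √(U + 14) = √(14 + U))
u(w, W) = W²
H = -643564 (H = √(14 - 14) + 1004*(-641) = √0 - 643564 = 0 - 643564 = -643564)
u(T(-45), 1045)/3542765 + 4007059/H = 1045²/3542765 + 4007059/(-643564) = 1092025*(1/3542765) + 4007059*(-1/643564) = 218405/708553 - 4007059/643564 = -2698656080207/455999202892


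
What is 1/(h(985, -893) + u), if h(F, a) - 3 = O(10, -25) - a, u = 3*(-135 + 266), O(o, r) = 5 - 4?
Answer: 1/1290 ≈ 0.00077519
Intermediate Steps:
O(o, r) = 1
u = 393 (u = 3*131 = 393)
h(F, a) = 4 - a (h(F, a) = 3 + (1 - a) = 4 - a)
1/(h(985, -893) + u) = 1/((4 - 1*(-893)) + 393) = 1/((4 + 893) + 393) = 1/(897 + 393) = 1/1290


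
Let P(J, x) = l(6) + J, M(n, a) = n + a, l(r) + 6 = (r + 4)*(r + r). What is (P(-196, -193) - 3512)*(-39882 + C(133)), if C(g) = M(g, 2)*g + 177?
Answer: 78169500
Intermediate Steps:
l(r) = -6 + 2*r*(4 + r) (l(r) = -6 + (r + 4)*(r + r) = -6 + (4 + r)*(2*r) = -6 + 2*r*(4 + r))
M(n, a) = a + n
P(J, x) = 114 + J (P(J, x) = (-6 + 2*6² + 8*6) + J = (-6 + 2*36 + 48) + J = (-6 + 72 + 48) + J = 114 + J)
C(g) = 177 + g*(2 + g) (C(g) = (2 + g)*g + 177 = g*(2 + g) + 177 = 177 + g*(2 + g))
(P(-196, -193) - 3512)*(-39882 + C(133)) = ((114 - 196) - 3512)*(-39882 + (177 + 133*(2 + 133))) = (-82 - 3512)*(-39882 + (177 + 133*135)) = -3594*(-39882 + (177 + 17955)) = -3594*(-39882 + 18132) = -3594*(-21750) = 78169500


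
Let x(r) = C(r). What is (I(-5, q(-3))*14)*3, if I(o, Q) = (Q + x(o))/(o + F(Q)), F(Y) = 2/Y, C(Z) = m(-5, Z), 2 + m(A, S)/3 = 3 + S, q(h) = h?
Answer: 1890/17 ≈ 111.18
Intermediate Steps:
m(A, S) = 3 + 3*S (m(A, S) = -6 + 3*(3 + S) = -6 + (9 + 3*S) = 3 + 3*S)
C(Z) = 3 + 3*Z
x(r) = 3 + 3*r
I(o, Q) = (3 + Q + 3*o)/(o + 2/Q) (I(o, Q) = (Q + (3 + 3*o))/(o + 2/Q) = (3 + Q + 3*o)/(o + 2/Q))
(I(-5, q(-3))*14)*3 = (-3*(3 - 3 + 3*(-5))/(2 - 3*(-5))*14)*3 = (-3*(3 - 3 - 15)/(2 + 15)*14)*3 = (-3*(-15)/17*14)*3 = (-3*1/17*(-15)*14)*3 = ((45/17)*14)*3 = (630/17)*3 = 1890/17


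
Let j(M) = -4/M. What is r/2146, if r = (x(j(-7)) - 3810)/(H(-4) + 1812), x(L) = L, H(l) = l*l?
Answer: -13333/13730108 ≈ -0.00097108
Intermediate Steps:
H(l) = l**2
r = -13333/6398 (r = (-4/(-7) - 3810)/((-4)**2 + 1812) = (-4*(-1/7) - 3810)/(16 + 1812) = (4/7 - 3810)/1828 = -26666/7*1/1828 = -13333/6398 ≈ -2.0839)
r/2146 = -13333/6398/2146 = -13333/6398*1/2146 = -13333/13730108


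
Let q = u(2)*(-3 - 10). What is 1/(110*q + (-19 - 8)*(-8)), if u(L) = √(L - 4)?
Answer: 27/517057 + 715*I*√2/2068228 ≈ 5.2219e-5 + 0.0004889*I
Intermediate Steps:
u(L) = √(-4 + L)
q = -13*I*√2 (q = √(-4 + 2)*(-3 - 10) = √(-2)*(-13) = (I*√2)*(-13) = -13*I*√2 ≈ -18.385*I)
1/(110*q + (-19 - 8)*(-8)) = 1/(110*(-13*I*√2) + (-19 - 8)*(-8)) = 1/(-1430*I*√2 - 27*(-8)) = 1/(-1430*I*√2 + 216) = 1/(216 - 1430*I*√2)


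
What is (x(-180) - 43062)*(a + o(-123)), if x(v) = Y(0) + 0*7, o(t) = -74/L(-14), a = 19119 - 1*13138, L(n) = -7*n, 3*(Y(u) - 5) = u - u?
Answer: -1802439832/7 ≈ -2.5749e+8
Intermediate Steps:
Y(u) = 5 (Y(u) = 5 + (u - u)/3 = 5 + (1/3)*0 = 5 + 0 = 5)
a = 5981 (a = 19119 - 13138 = 5981)
o(t) = -37/49 (o(t) = -74/((-7*(-14))) = -74/98 = -74*1/98 = -37/49)
x(v) = 5 (x(v) = 5 + 0*7 = 5 + 0 = 5)
(x(-180) - 43062)*(a + o(-123)) = (5 - 43062)*(5981 - 37/49) = -43057*293032/49 = -1802439832/7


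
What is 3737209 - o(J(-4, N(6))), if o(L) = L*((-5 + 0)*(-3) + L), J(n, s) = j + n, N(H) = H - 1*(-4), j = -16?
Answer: 3737109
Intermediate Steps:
N(H) = 4 + H (N(H) = H + 4 = 4 + H)
J(n, s) = -16 + n
o(L) = L*(15 + L) (o(L) = L*(-5*(-3) + L) = L*(15 + L))
3737209 - o(J(-4, N(6))) = 3737209 - (-16 - 4)*(15 + (-16 - 4)) = 3737209 - (-20)*(15 - 20) = 3737209 - (-20)*(-5) = 3737209 - 1*100 = 3737209 - 100 = 3737109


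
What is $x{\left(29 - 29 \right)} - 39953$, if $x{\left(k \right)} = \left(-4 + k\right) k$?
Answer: $-39953$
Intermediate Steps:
$x{\left(k \right)} = k \left(-4 + k\right)$
$x{\left(29 - 29 \right)} - 39953 = \left(29 - 29\right) \left(-4 + \left(29 - 29\right)\right) - 39953 = 0 \left(-4 + 0\right) - 39953 = 0 \left(-4\right) - 39953 = 0 - 39953 = -39953$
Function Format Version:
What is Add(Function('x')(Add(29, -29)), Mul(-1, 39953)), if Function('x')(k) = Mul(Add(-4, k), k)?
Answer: -39953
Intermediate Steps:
Function('x')(k) = Mul(k, Add(-4, k))
Add(Function('x')(Add(29, -29)), Mul(-1, 39953)) = Add(Mul(Add(29, -29), Add(-4, Add(29, -29))), Mul(-1, 39953)) = Add(Mul(0, Add(-4, 0)), -39953) = Add(Mul(0, -4), -39953) = Add(0, -39953) = -39953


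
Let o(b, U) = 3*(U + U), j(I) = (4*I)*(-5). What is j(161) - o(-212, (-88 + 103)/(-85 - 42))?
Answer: -408850/127 ≈ -3219.3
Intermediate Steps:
j(I) = -20*I
o(b, U) = 6*U (o(b, U) = 3*(2*U) = 6*U)
j(161) - o(-212, (-88 + 103)/(-85 - 42)) = -20*161 - 6*(-88 + 103)/(-85 - 42) = -3220 - 6*15/(-127) = -3220 - 6*15*(-1/127) = -3220 - 6*(-15)/127 = -3220 - 1*(-90/127) = -3220 + 90/127 = -408850/127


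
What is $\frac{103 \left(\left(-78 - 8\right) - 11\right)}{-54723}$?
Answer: $\frac{9991}{54723} \approx 0.18257$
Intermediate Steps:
$\frac{103 \left(\left(-78 - 8\right) - 11\right)}{-54723} = 103 \left(\left(-78 - 8\right) - 11\right) \left(- \frac{1}{54723}\right) = 103 \left(-86 - 11\right) \left(- \frac{1}{54723}\right) = 103 \left(-97\right) \left(- \frac{1}{54723}\right) = \left(-9991\right) \left(- \frac{1}{54723}\right) = \frac{9991}{54723}$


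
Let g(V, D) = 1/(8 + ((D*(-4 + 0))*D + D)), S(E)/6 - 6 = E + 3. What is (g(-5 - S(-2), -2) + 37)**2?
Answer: 136161/100 ≈ 1361.6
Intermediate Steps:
S(E) = 54 + 6*E (S(E) = 36 + 6*(E + 3) = 36 + 6*(3 + E) = 36 + (18 + 6*E) = 54 + 6*E)
g(V, D) = 1/(8 + D - 4*D**2) (g(V, D) = 1/(8 + ((D*(-4))*D + D)) = 1/(8 + ((-4*D)*D + D)) = 1/(8 + (-4*D**2 + D)) = 1/(8 + (D - 4*D**2)) = 1/(8 + D - 4*D**2))
(g(-5 - S(-2), -2) + 37)**2 = (1/(8 - 2 - 4*(-2)**2) + 37)**2 = (1/(8 - 2 - 4*4) + 37)**2 = (1/(8 - 2 - 16) + 37)**2 = (1/(-10) + 37)**2 = (-1/10 + 37)**2 = (369/10)**2 = 136161/100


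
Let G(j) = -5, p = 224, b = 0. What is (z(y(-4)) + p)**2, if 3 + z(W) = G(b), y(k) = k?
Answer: 46656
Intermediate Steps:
z(W) = -8 (z(W) = -3 - 5 = -8)
(z(y(-4)) + p)**2 = (-8 + 224)**2 = 216**2 = 46656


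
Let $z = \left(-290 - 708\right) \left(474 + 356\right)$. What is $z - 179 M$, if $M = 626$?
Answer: $-940394$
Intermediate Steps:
$z = -828340$ ($z = \left(-998\right) 830 = -828340$)
$z - 179 M = -828340 - 112054 = -940394$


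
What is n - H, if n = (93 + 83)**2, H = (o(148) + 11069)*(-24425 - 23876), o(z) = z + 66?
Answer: 545011159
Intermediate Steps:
o(z) = 66 + z
H = -544980183 (H = ((66 + 148) + 11069)*(-24425 - 23876) = (214 + 11069)*(-48301) = 11283*(-48301) = -544980183)
n = 30976 (n = 176**2 = 30976)
n - H = 30976 - 1*(-544980183) = 30976 + 544980183 = 545011159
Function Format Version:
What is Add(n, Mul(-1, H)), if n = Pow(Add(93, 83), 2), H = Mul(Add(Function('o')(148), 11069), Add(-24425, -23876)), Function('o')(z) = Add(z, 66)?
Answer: 545011159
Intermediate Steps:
Function('o')(z) = Add(66, z)
H = -544980183 (H = Mul(Add(Add(66, 148), 11069), Add(-24425, -23876)) = Mul(Add(214, 11069), -48301) = Mul(11283, -48301) = -544980183)
n = 30976 (n = Pow(176, 2) = 30976)
Add(n, Mul(-1, H)) = Add(30976, Mul(-1, -544980183)) = Add(30976, 544980183) = 545011159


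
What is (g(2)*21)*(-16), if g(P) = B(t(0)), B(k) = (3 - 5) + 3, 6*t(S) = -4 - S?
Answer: -336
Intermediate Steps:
t(S) = -⅔ - S/6 (t(S) = (-4 - S)/6 = -⅔ - S/6)
B(k) = 1 (B(k) = -2 + 3 = 1)
g(P) = 1
(g(2)*21)*(-16) = (1*21)*(-16) = 21*(-16) = -336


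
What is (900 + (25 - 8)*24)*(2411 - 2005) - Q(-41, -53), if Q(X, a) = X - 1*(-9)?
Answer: 531080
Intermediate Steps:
Q(X, a) = 9 + X (Q(X, a) = X + 9 = 9 + X)
(900 + (25 - 8)*24)*(2411 - 2005) - Q(-41, -53) = (900 + (25 - 8)*24)*(2411 - 2005) - (9 - 41) = (900 + 17*24)*406 - 1*(-32) = (900 + 408)*406 + 32 = 1308*406 + 32 = 531048 + 32 = 531080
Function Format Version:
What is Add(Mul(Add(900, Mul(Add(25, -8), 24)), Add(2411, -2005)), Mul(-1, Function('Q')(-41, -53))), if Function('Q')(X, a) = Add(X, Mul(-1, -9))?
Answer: 531080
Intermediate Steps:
Function('Q')(X, a) = Add(9, X) (Function('Q')(X, a) = Add(X, 9) = Add(9, X))
Add(Mul(Add(900, Mul(Add(25, -8), 24)), Add(2411, -2005)), Mul(-1, Function('Q')(-41, -53))) = Add(Mul(Add(900, Mul(Add(25, -8), 24)), Add(2411, -2005)), Mul(-1, Add(9, -41))) = Add(Mul(Add(900, Mul(17, 24)), 406), Mul(-1, -32)) = Add(Mul(Add(900, 408), 406), 32) = Add(Mul(1308, 406), 32) = Add(531048, 32) = 531080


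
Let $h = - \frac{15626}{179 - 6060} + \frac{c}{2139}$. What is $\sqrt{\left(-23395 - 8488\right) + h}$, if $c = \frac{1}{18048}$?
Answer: $\frac{i \sqrt{2852874019613707779430546}}{9459753168} \approx 178.55 i$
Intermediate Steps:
$c = \frac{1}{18048} \approx 5.5408 \cdot 10^{-5}$
$h = \frac{603236610553}{227034076032}$ ($h = - \frac{15626}{179 - 6060} + \frac{1}{18048 \cdot 2139} = - \frac{15626}{-5881} + \frac{1}{18048} \cdot \frac{1}{2139} = \left(-15626\right) \left(- \frac{1}{5881}\right) + \frac{1}{38604672} = \frac{15626}{5881} + \frac{1}{38604672} = \frac{603236610553}{227034076032} \approx 2.657$)
$\sqrt{\left(-23395 - 8488\right) + h} = \sqrt{\left(-23395 - 8488\right) + \frac{603236610553}{227034076032}} = \sqrt{-31883 + \frac{603236610553}{227034076032}} = \sqrt{- \frac{7237924209517703}{227034076032}} = \frac{i \sqrt{2852874019613707779430546}}{9459753168}$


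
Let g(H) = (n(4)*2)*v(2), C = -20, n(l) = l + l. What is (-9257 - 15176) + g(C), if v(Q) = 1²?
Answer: -24417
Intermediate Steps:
v(Q) = 1
n(l) = 2*l
g(H) = 16 (g(H) = ((2*4)*2)*1 = (8*2)*1 = 16*1 = 16)
(-9257 - 15176) + g(C) = (-9257 - 15176) + 16 = -24433 + 16 = -24417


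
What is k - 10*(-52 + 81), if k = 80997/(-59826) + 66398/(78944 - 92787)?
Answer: -81754416813/276057106 ≈ -296.15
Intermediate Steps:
k = -1697856073/276057106 (k = 80997*(-1/59826) + 66398/(-13843) = -26999/19942 + 66398*(-1/13843) = -26999/19942 - 66398/13843 = -1697856073/276057106 ≈ -6.1504)
k - 10*(-52 + 81) = -1697856073/276057106 - 10*(-52 + 81) = -1697856073/276057106 - 10*29 = -1697856073/276057106 - 1*290 = -1697856073/276057106 - 290 = -81754416813/276057106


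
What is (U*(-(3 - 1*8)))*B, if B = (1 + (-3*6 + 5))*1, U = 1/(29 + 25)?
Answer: -10/9 ≈ -1.1111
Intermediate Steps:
U = 1/54 ≈ 0.018519
B = -12 (B = (1 + (-18 + 5))*1 = (1 - 13)*1 = -12*1 = -12)
(U*(-(3 - 1*8)))*B = ((-(3 - 1*8))/54)*(-12) = ((-(3 - 8))/54)*(-12) = ((-1*(-5))/54)*(-12) = ((1/54)*5)*(-12) = (5/54)*(-12) = -10/9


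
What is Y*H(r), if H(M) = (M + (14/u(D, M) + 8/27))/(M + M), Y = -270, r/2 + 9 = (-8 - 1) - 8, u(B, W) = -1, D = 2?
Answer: -4435/26 ≈ -170.58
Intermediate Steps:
r = -52 (r = -18 + 2*((-8 - 1) - 8) = -18 + 2*(-9 - 8) = -18 + 2*(-17) = -18 - 34 = -52)
H(M) = (-370/27 + M)/(2*M) (H(M) = (M + (14/(-1) + 8/27))/(M + M) = (M + (14*(-1) + 8*(1/27)))/((2*M)) = (M + (-14 + 8/27))*(1/(2*M)) = (M - 370/27)*(1/(2*M)) = (-370/27 + M)*(1/(2*M)) = (-370/27 + M)/(2*M))
Y*H(r) = -5*(-370 + 27*(-52))/(-52) = -5*(-1)*(-370 - 1404)/52 = -5*(-1)*(-1774)/52 = -270*887/1404 = -4435/26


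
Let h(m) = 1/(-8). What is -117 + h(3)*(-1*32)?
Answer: -113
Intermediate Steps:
h(m) = -⅛
-117 + h(3)*(-1*32) = -117 - (-1)*32/8 = -117 - ⅛*(-32) = -117 + 4 = -113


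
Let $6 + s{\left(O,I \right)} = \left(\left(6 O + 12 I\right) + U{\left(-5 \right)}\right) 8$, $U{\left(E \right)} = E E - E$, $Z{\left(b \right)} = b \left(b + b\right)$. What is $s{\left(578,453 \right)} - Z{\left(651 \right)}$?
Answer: $-776136$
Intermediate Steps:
$Z{\left(b \right)} = 2 b^{2}$ ($Z{\left(b \right)} = b 2 b = 2 b^{2}$)
$U{\left(E \right)} = E^{2} - E$
$s{\left(O,I \right)} = 234 + 48 O + 96 I$ ($s{\left(O,I \right)} = -6 + \left(\left(6 O + 12 I\right) - 5 \left(-1 - 5\right)\right) 8 = -6 + \left(\left(6 O + 12 I\right) - -30\right) 8 = -6 + \left(\left(6 O + 12 I\right) + 30\right) 8 = -6 + \left(30 + 6 O + 12 I\right) 8 = -6 + \left(240 + 48 O + 96 I\right) = 234 + 48 O + 96 I$)
$s{\left(578,453 \right)} - Z{\left(651 \right)} = \left(234 + 48 \cdot 578 + 96 \cdot 453\right) - 2 \cdot 651^{2} = \left(234 + 27744 + 43488\right) - 2 \cdot 423801 = 71466 - 847602 = -776136$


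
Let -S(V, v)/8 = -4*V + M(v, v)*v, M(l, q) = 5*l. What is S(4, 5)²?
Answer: 760384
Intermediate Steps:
S(V, v) = -40*v² + 32*V (S(V, v) = -8*(-4*V + (5*v)*v) = -8*(-4*V + 5*v²) = -40*v² + 32*V)
S(4, 5)² = (-40*5² + 32*4)² = (-40*25 + 128)² = (-1000 + 128)² = (-872)² = 760384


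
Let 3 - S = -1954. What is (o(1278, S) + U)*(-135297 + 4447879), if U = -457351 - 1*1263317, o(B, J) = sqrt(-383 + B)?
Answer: -7420521844776 + 4312582*sqrt(895) ≈ -7.4204e+12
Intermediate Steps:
S = 1957 (S = 3 - 1*(-1954) = 3 + 1954 = 1957)
U = -1720668 (U = -457351 - 1263317 = -1720668)
(o(1278, S) + U)*(-135297 + 4447879) = (sqrt(-383 + 1278) - 1720668)*(-135297 + 4447879) = (sqrt(895) - 1720668)*4312582 = (-1720668 + sqrt(895))*4312582 = -7420521844776 + 4312582*sqrt(895)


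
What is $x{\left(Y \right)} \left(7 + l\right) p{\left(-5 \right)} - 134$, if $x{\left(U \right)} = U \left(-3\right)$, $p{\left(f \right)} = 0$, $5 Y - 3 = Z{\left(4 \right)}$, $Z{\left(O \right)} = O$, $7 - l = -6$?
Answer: $-134$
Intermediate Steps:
$l = 13$ ($l = 7 - -6 = 7 + 6 = 13$)
$Y = \frac{7}{5}$ ($Y = \frac{3}{5} + \frac{1}{5} \cdot 4 = \frac{3}{5} + \frac{4}{5} = \frac{7}{5} \approx 1.4$)
$x{\left(U \right)} = - 3 U$
$x{\left(Y \right)} \left(7 + l\right) p{\left(-5 \right)} - 134 = \left(-3\right) \frac{7}{5} \left(7 + 13\right) 0 - 134 = - \frac{21 \cdot 20 \cdot 0}{5} - 134 = \left(- \frac{21}{5}\right) 0 - 134 = 0 - 134 = -134$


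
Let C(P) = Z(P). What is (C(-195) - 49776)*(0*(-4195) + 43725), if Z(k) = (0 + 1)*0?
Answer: -2176455600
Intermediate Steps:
Z(k) = 0 (Z(k) = 1*0 = 0)
C(P) = 0
(C(-195) - 49776)*(0*(-4195) + 43725) = (0 - 49776)*(0*(-4195) + 43725) = -49776*(0 + 43725) = -49776*43725 = -2176455600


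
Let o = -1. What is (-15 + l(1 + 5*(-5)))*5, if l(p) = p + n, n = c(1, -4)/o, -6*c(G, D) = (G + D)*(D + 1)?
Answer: -375/2 ≈ -187.50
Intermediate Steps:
c(G, D) = -(1 + D)*(D + G)/6 (c(G, D) = -(G + D)*(D + 1)/6 = -(D + G)*(1 + D)/6 = -(1 + D)*(D + G)/6)
n = 3/2 (n = (-1/6*(-4) - 1/6*1 - 1/6*(-4)**2 - 1/6*(-4)*1)/(-1) = (2/3 - 1/6 - 1/6*16 + 2/3)*(-1) = (2/3 - 1/6 - 8/3 + 2/3)*(-1) = -3/2*(-1) = 3/2 ≈ 1.5000)
l(p) = 3/2 + p (l(p) = p + 3/2 = 3/2 + p)
(-15 + l(1 + 5*(-5)))*5 = (-15 + (3/2 + (1 + 5*(-5))))*5 = (-15 + (3/2 + (1 - 25)))*5 = (-15 + (3/2 - 24))*5 = (-15 - 45/2)*5 = -75/2*5 = -375/2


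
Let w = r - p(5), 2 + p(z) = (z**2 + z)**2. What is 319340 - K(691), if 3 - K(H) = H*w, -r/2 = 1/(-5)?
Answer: -1504523/5 ≈ -3.0090e+5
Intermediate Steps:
p(z) = -2 + (z + z**2)**2 (p(z) = -2 + (z**2 + z)**2 = -2 + (z + z**2)**2)
r = 2/5 (r = -2/(-5) = -2*(-1/5) = 2/5 ≈ 0.40000)
w = -4488/5 (w = 2/5 - (-2 + 5**2*(1 + 5)**2) = 2/5 - (-2 + 25*6**2) = 2/5 - (-2 + 25*36) = 2/5 - (-2 + 900) = 2/5 - 1*898 = 2/5 - 898 = -4488/5 ≈ -897.60)
K(H) = 3 + 4488*H/5 (K(H) = 3 - H*(-4488)/5 = 3 - (-4488)*H/5 = 3 + 4488*H/5)
319340 - K(691) = 319340 - (3 + (4488/5)*691) = 319340 - (3 + 3101208/5) = 319340 - 1*3101223/5 = 319340 - 3101223/5 = -1504523/5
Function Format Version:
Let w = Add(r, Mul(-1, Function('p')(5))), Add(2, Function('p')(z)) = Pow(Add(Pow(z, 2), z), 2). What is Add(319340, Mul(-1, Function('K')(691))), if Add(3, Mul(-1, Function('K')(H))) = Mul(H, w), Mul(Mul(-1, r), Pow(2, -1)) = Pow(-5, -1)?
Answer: Rational(-1504523, 5) ≈ -3.0090e+5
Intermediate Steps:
Function('p')(z) = Add(-2, Pow(Add(z, Pow(z, 2)), 2)) (Function('p')(z) = Add(-2, Pow(Add(Pow(z, 2), z), 2)) = Add(-2, Pow(Add(z, Pow(z, 2)), 2)))
r = Rational(2, 5) (r = Mul(-2, Pow(-5, -1)) = Mul(-2, Rational(-1, 5)) = Rational(2, 5) ≈ 0.40000)
w = Rational(-4488, 5) (w = Add(Rational(2, 5), Mul(-1, Add(-2, Mul(Pow(5, 2), Pow(Add(1, 5), 2))))) = Add(Rational(2, 5), Mul(-1, Add(-2, Mul(25, Pow(6, 2))))) = Add(Rational(2, 5), Mul(-1, Add(-2, Mul(25, 36)))) = Add(Rational(2, 5), Mul(-1, Add(-2, 900))) = Add(Rational(2, 5), Mul(-1, 898)) = Add(Rational(2, 5), -898) = Rational(-4488, 5) ≈ -897.60)
Function('K')(H) = Add(3, Mul(Rational(4488, 5), H)) (Function('K')(H) = Add(3, Mul(-1, Mul(H, Rational(-4488, 5)))) = Add(3, Mul(-1, Mul(Rational(-4488, 5), H))) = Add(3, Mul(Rational(4488, 5), H)))
Add(319340, Mul(-1, Function('K')(691))) = Add(319340, Mul(-1, Add(3, Mul(Rational(4488, 5), 691)))) = Add(319340, Mul(-1, Add(3, Rational(3101208, 5)))) = Add(319340, Mul(-1, Rational(3101223, 5))) = Add(319340, Rational(-3101223, 5)) = Rational(-1504523, 5)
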